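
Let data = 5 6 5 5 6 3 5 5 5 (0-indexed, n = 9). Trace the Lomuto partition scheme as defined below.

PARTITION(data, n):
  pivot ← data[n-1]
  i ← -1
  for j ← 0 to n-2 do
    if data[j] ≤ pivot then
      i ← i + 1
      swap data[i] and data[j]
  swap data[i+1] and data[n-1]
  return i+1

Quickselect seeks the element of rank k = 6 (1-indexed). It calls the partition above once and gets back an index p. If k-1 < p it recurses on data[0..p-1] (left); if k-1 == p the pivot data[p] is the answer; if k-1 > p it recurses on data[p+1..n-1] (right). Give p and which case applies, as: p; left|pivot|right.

6; left

pivot = data[8] = 5; i = -1
j=0: data[0]=5 ≤ 5 → i=0, swap data[0],data[0] (no change) → 5 6 5 5 6 3 5 5 5
j=1: data[1]=6 > 5 → no swap
j=2: data[2]=5 ≤ 5 → i=1, swap data[1],data[2] → 5 5 6 5 6 3 5 5 5
j=3: data[3]=5 ≤ 5 → i=2, swap data[2],data[3] → 5 5 5 6 6 3 5 5 5
j=4: data[4]=6 > 5 → no swap
j=5: data[5]=3 ≤ 5 → i=3, swap data[3],data[5] → 5 5 5 3 6 6 5 5 5
j=6: data[6]=5 ≤ 5 → i=4, swap data[4],data[6] → 5 5 5 3 5 6 6 5 5
j=7: data[7]=5 ≤ 5 → i=5, swap data[5],data[7] → 5 5 5 3 5 5 6 6 5
final swap data[6],data[8] → 5 5 5 3 5 5 5 6 6; return 6
p = 6; k-1 = 5 < 6 ⇒ left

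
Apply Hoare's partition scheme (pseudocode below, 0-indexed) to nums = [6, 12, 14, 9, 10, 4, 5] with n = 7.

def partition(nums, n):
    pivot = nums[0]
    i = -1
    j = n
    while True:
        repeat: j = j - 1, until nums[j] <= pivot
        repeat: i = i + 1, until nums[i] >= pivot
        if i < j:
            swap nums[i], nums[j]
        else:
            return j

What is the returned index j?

pivot = nums[0] = 6; i = -1, j = 7
j→6 (nums[6]=5≤6), i→0 (nums[0]=6≥6); i<j, swap → [5, 12, 14, 9, 10, 4, 6]
j→5 (nums[5]=4≤6), i→1 (nums[1]=12≥6); i<j, swap → [5, 4, 14, 9, 10, 12, 6]
j→1, i→2; i≥j, return j=1. nums = [5, 4, 14, 9, 10, 12, 6]

1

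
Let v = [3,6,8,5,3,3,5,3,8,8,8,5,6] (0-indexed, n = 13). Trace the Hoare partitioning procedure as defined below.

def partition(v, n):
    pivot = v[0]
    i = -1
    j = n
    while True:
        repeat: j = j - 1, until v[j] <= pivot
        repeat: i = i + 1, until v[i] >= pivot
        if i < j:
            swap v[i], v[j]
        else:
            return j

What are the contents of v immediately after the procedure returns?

pivot = v[0] = 3; i = -1, j = 13
j→7 (v[7]=3≤3), i→0 (v[0]=3≥3); i<j, swap → [3,6,8,5,3,3,5,3,8,8,8,5,6]
j→5 (v[5]=3≤3), i→1 (v[1]=6≥3); i<j, swap → [3,3,8,5,3,6,5,3,8,8,8,5,6]
j→4 (v[4]=3≤3), i→2 (v[2]=8≥3); i<j, swap → [3,3,3,5,8,6,5,3,8,8,8,5,6]
j→2, i→3; i≥j, return j=2. v = [3,3,3,5,8,6,5,3,8,8,8,5,6]

[3,3,3,5,8,6,5,3,8,8,8,5,6]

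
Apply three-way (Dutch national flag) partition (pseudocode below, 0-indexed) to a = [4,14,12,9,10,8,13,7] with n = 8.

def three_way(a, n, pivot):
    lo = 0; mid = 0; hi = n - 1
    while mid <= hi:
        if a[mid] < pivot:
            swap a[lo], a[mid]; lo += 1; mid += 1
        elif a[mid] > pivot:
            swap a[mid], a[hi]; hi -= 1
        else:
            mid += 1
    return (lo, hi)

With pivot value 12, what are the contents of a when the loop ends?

[4,7,9,10,8,12,13,14]

pivot = 12; lo=0, mid=0, hi=7
a[mid]=4<12: swap a[0],a[0]; lo=1,mid=1 → [4,14,12,9,10,8,13,7]
a[mid]=14>12: swap a[1],a[7]; hi=6 → [4,7,12,9,10,8,13,14]
a[mid]=7<12: swap a[1],a[1]; lo=2,mid=2 → [4,7,12,9,10,8,13,14]
a[mid]=12=12: mid=3
a[mid]=9<12: swap a[2],a[3]; lo=3,mid=4 → [4,7,9,12,10,8,13,14]
a[mid]=10<12: swap a[3],a[4]; lo=4,mid=5 → [4,7,9,10,12,8,13,14]
a[mid]=8<12: swap a[4],a[5]; lo=5,mid=6 → [4,7,9,10,8,12,13,14]
a[mid]=13>12: swap a[6],a[6]; hi=5 → [4,7,9,10,8,12,13,14]
end: lo=5, hi=5; a = [4,7,9,10,8,12,13,14]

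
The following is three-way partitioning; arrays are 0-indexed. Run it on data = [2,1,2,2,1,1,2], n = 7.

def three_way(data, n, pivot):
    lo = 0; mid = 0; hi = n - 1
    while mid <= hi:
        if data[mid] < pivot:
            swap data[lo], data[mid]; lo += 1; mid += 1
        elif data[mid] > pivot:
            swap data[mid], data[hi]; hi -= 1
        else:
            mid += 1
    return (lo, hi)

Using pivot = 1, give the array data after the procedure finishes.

pivot = 1; lo=0, mid=0, hi=6
data[mid]=2>1: swap data[0],data[6]; hi=5 → [2,1,2,2,1,1,2]
data[mid]=2>1: swap data[0],data[5]; hi=4 → [1,1,2,2,1,2,2]
data[mid]=1=1: mid=1
data[mid]=1=1: mid=2
data[mid]=2>1: swap data[2],data[4]; hi=3 → [1,1,1,2,2,2,2]
data[mid]=1=1: mid=3
data[mid]=2>1: swap data[3],data[3]; hi=2 → [1,1,1,2,2,2,2]
end: lo=0, hi=2; data = [1,1,1,2,2,2,2]

[1,1,1,2,2,2,2]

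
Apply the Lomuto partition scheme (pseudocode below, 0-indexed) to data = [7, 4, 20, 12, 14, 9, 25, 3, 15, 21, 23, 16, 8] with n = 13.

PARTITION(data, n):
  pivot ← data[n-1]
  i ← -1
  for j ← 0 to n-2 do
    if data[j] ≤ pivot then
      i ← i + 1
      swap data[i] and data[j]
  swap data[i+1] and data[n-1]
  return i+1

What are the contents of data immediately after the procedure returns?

pivot = data[12] = 8; i = -1
j=0: data[0]=7 ≤ 8 → i=0, swap data[0],data[0] (no change) → [7, 4, 20, 12, 14, 9, 25, 3, 15, 21, 23, 16, 8]
j=1: data[1]=4 ≤ 8 → i=1, swap data[1],data[1] (no change) → [7, 4, 20, 12, 14, 9, 25, 3, 15, 21, 23, 16, 8]
j=2: data[2]=20 > 8 → no swap
j=3: data[3]=12 > 8 → no swap
j=4: data[4]=14 > 8 → no swap
j=5: data[5]=9 > 8 → no swap
j=6: data[6]=25 > 8 → no swap
j=7: data[7]=3 ≤ 8 → i=2, swap data[2],data[7] → [7, 4, 3, 12, 14, 9, 25, 20, 15, 21, 23, 16, 8]
j=8: data[8]=15 > 8 → no swap
j=9: data[9]=21 > 8 → no swap
j=10: data[10]=23 > 8 → no swap
j=11: data[11]=16 > 8 → no swap
final swap data[3],data[12] → [7, 4, 3, 8, 14, 9, 25, 20, 15, 21, 23, 16, 12]; return 3

[7, 4, 3, 8, 14, 9, 25, 20, 15, 21, 23, 16, 12]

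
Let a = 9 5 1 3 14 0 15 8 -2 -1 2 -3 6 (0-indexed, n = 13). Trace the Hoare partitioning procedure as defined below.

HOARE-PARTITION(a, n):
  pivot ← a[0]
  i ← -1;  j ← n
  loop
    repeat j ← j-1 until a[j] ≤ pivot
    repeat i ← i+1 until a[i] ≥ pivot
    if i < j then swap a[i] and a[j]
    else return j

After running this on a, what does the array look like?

6 5 1 3 -3 0 2 8 -2 -1 15 14 9

pivot=9
j stops at 12 (6), i stops at 0 (9); swap ⇒ 6 5 1 3 14 0 15 8 -2 -1 2 -3 9
j stops at 11 (-3), i stops at 4 (14); swap ⇒ 6 5 1 3 -3 0 15 8 -2 -1 2 14 9
j stops at 10 (2), i stops at 6 (15); swap ⇒ 6 5 1 3 -3 0 2 8 -2 -1 15 14 9
j stops at 9, i stops at 10; i≥j ⇒ return 9. a=6 5 1 3 -3 0 2 8 -2 -1 15 14 9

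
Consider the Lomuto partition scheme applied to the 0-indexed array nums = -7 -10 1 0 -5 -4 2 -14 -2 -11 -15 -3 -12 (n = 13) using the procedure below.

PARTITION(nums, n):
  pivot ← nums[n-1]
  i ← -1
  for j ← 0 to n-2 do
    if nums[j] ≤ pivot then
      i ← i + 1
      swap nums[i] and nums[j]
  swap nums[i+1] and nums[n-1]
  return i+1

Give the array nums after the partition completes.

pivot = nums[12] = -12; i = -1
j=0: nums[0]=-7 > -12 → no swap
j=1: nums[1]=-10 > -12 → no swap
j=2: nums[2]=1 > -12 → no swap
j=3: nums[3]=0 > -12 → no swap
j=4: nums[4]=-5 > -12 → no swap
j=5: nums[5]=-4 > -12 → no swap
j=6: nums[6]=2 > -12 → no swap
j=7: nums[7]=-14 ≤ -12 → i=0, swap nums[0],nums[7] → -14 -10 1 0 -5 -4 2 -7 -2 -11 -15 -3 -12
j=8: nums[8]=-2 > -12 → no swap
j=9: nums[9]=-11 > -12 → no swap
j=10: nums[10]=-15 ≤ -12 → i=1, swap nums[1],nums[10] → -14 -15 1 0 -5 -4 2 -7 -2 -11 -10 -3 -12
j=11: nums[11]=-3 > -12 → no swap
final swap nums[2],nums[12] → -14 -15 -12 0 -5 -4 2 -7 -2 -11 -10 -3 1; return 2

-14 -15 -12 0 -5 -4 2 -7 -2 -11 -10 -3 1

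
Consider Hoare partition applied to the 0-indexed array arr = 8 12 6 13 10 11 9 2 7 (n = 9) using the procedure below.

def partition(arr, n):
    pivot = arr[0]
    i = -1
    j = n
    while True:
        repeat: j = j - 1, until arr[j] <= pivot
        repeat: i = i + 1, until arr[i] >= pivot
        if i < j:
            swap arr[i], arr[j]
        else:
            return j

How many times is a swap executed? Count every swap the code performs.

pivot = arr[0] = 8; i = -1, j = 9
j→8 (arr[8]=7≤8), i→0 (arr[0]=8≥8); i<j, swap → 7 12 6 13 10 11 9 2 8
j→7 (arr[7]=2≤8), i→1 (arr[1]=12≥8); i<j, swap → 7 2 6 13 10 11 9 12 8
j→2, i→3; i≥j, return j=2. arr = 7 2 6 13 10 11 9 12 8

2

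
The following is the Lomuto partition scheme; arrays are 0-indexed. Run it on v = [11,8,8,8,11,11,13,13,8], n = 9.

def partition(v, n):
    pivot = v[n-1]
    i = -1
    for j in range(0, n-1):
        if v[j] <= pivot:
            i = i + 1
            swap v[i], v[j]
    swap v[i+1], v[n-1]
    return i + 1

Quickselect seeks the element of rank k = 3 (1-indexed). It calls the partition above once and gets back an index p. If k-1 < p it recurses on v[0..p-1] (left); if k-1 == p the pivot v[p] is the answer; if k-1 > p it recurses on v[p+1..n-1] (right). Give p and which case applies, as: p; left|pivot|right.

3; left

pivot=8, i=-1
j=0: 11>8, skip
j=1: 8≤8, i=0, swap(0,1) ⇒ [8,11,8,8,11,11,13,13,8]
j=2: 8≤8, i=1, swap(1,2) ⇒ [8,8,11,8,11,11,13,13,8]
j=3: 8≤8, i=2, swap(2,3) ⇒ [8,8,8,11,11,11,13,13,8]
j=4: 11>8, skip
j=5: 11>8, skip
j=6: 13>8, skip
j=7: 13>8, skip
swap(3,8) ⇒ [8,8,8,8,11,11,13,13,11]; return 3
p = 3; k-1 = 2 < 3 ⇒ left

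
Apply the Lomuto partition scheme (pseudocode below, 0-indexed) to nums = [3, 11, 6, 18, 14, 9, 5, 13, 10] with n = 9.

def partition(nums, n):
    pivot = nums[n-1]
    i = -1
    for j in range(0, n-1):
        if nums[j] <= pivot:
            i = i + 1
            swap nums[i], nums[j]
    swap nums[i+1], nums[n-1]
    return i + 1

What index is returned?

4

pivot=10, i=-1
j=0: 3≤10, i=0, swap(0,0) ⇒ [3, 11, 6, 18, 14, 9, 5, 13, 10]
j=1: 11>10, skip
j=2: 6≤10, i=1, swap(1,2) ⇒ [3, 6, 11, 18, 14, 9, 5, 13, 10]
j=3: 18>10, skip
j=4: 14>10, skip
j=5: 9≤10, i=2, swap(2,5) ⇒ [3, 6, 9, 18, 14, 11, 5, 13, 10]
j=6: 5≤10, i=3, swap(3,6) ⇒ [3, 6, 9, 5, 14, 11, 18, 13, 10]
j=7: 13>10, skip
swap(4,8) ⇒ [3, 6, 9, 5, 10, 11, 18, 13, 14]; return 4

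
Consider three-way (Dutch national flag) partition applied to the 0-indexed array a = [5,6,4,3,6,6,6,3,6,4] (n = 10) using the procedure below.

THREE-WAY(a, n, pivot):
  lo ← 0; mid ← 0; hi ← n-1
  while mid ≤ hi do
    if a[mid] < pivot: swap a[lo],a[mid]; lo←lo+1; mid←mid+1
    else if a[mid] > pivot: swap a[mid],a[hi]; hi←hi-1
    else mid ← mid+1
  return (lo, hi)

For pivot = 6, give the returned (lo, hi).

(5, 9)

lo=0 mid=0 hi=9
5<6: swap(0,0), lo=1 mid=1 ⇒ [5,6,4,3,6,6,6,3,6,4]
6=6: mid=2
4<6: swap(1,2), lo=2 mid=3 ⇒ [5,4,6,3,6,6,6,3,6,4]
3<6: swap(2,3), lo=3 mid=4 ⇒ [5,4,3,6,6,6,6,3,6,4]
6=6: mid=5
6=6: mid=6
6=6: mid=7
3<6: swap(3,7), lo=4 mid=8 ⇒ [5,4,3,3,6,6,6,6,6,4]
6=6: mid=9
4<6: swap(4,9), lo=5 mid=10 ⇒ [5,4,3,3,4,6,6,6,6,6]
done. lo=5 hi=9; a=[5,4,3,3,4,6,6,6,6,6]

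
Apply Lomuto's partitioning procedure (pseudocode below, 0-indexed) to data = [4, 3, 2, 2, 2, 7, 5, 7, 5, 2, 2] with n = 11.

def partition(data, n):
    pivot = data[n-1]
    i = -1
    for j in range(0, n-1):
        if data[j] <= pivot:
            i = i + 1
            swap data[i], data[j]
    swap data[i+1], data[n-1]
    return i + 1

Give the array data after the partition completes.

[2, 2, 2, 2, 2, 7, 5, 7, 5, 3, 4]

pivot = data[10] = 2; i = -1
j=0: data[0]=4 > 2 → no swap
j=1: data[1]=3 > 2 → no swap
j=2: data[2]=2 ≤ 2 → i=0, swap data[0],data[2] → [2, 3, 4, 2, 2, 7, 5, 7, 5, 2, 2]
j=3: data[3]=2 ≤ 2 → i=1, swap data[1],data[3] → [2, 2, 4, 3, 2, 7, 5, 7, 5, 2, 2]
j=4: data[4]=2 ≤ 2 → i=2, swap data[2],data[4] → [2, 2, 2, 3, 4, 7, 5, 7, 5, 2, 2]
j=5: data[5]=7 > 2 → no swap
j=6: data[6]=5 > 2 → no swap
j=7: data[7]=7 > 2 → no swap
j=8: data[8]=5 > 2 → no swap
j=9: data[9]=2 ≤ 2 → i=3, swap data[3],data[9] → [2, 2, 2, 2, 4, 7, 5, 7, 5, 3, 2]
final swap data[4],data[10] → [2, 2, 2, 2, 2, 7, 5, 7, 5, 3, 4]; return 4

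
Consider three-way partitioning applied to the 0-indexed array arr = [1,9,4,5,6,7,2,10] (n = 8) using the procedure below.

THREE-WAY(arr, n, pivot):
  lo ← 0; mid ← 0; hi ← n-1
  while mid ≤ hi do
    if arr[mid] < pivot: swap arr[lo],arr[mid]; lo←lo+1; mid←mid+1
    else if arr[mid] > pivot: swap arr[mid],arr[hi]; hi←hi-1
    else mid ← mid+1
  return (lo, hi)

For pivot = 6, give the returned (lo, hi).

(4, 4)

lo=0 mid=0 hi=7
1<6: swap(0,0), lo=1 mid=1 ⇒ [1,9,4,5,6,7,2,10]
9>6: swap(1,7), hi=6 ⇒ [1,10,4,5,6,7,2,9]
10>6: swap(1,6), hi=5 ⇒ [1,2,4,5,6,7,10,9]
2<6: swap(1,1), lo=2 mid=2 ⇒ [1,2,4,5,6,7,10,9]
4<6: swap(2,2), lo=3 mid=3 ⇒ [1,2,4,5,6,7,10,9]
5<6: swap(3,3), lo=4 mid=4 ⇒ [1,2,4,5,6,7,10,9]
6=6: mid=5
7>6: swap(5,5), hi=4 ⇒ [1,2,4,5,6,7,10,9]
done. lo=4 hi=4; arr=[1,2,4,5,6,7,10,9]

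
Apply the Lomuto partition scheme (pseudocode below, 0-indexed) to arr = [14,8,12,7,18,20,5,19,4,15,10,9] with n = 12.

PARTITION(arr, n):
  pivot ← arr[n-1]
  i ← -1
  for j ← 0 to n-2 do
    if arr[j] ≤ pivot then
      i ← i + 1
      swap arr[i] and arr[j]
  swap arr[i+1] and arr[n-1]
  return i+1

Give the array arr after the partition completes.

pivot=9, i=-1
j=0: 14>9, skip
j=1: 8≤9, i=0, swap(0,1) ⇒ [8,14,12,7,18,20,5,19,4,15,10,9]
j=2: 12>9, skip
j=3: 7≤9, i=1, swap(1,3) ⇒ [8,7,12,14,18,20,5,19,4,15,10,9]
j=4: 18>9, skip
j=5: 20>9, skip
j=6: 5≤9, i=2, swap(2,6) ⇒ [8,7,5,14,18,20,12,19,4,15,10,9]
j=7: 19>9, skip
j=8: 4≤9, i=3, swap(3,8) ⇒ [8,7,5,4,18,20,12,19,14,15,10,9]
j=9: 15>9, skip
j=10: 10>9, skip
swap(4,11) ⇒ [8,7,5,4,9,20,12,19,14,15,10,18]; return 4

[8,7,5,4,9,20,12,19,14,15,10,18]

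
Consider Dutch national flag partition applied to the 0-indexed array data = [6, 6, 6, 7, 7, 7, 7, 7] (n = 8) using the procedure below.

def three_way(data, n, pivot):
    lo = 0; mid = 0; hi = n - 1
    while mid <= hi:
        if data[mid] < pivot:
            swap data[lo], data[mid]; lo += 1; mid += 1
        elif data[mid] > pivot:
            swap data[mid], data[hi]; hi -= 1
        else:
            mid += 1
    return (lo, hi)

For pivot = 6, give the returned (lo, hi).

pivot = 6; lo=0, mid=0, hi=7
data[mid]=6=6: mid=1
data[mid]=6=6: mid=2
data[mid]=6=6: mid=3
data[mid]=7>6: swap data[3],data[7]; hi=6 → [6, 6, 6, 7, 7, 7, 7, 7]
data[mid]=7>6: swap data[3],data[6]; hi=5 → [6, 6, 6, 7, 7, 7, 7, 7]
data[mid]=7>6: swap data[3],data[5]; hi=4 → [6, 6, 6, 7, 7, 7, 7, 7]
data[mid]=7>6: swap data[3],data[4]; hi=3 → [6, 6, 6, 7, 7, 7, 7, 7]
data[mid]=7>6: swap data[3],data[3]; hi=2 → [6, 6, 6, 7, 7, 7, 7, 7]
end: lo=0, hi=2; data = [6, 6, 6, 7, 7, 7, 7, 7]

(0, 2)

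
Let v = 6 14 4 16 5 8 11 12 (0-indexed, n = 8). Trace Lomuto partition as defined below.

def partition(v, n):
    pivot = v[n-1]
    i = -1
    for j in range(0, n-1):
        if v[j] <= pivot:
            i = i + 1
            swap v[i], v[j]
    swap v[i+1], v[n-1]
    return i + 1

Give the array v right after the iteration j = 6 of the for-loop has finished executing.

pivot=12, i=-1
j=0: 6≤12, i=0, swap(0,0) ⇒ 6 14 4 16 5 8 11 12
j=1: 14>12, skip
j=2: 4≤12, i=1, swap(1,2) ⇒ 6 4 14 16 5 8 11 12
j=3: 16>12, skip
j=4: 5≤12, i=2, swap(2,4) ⇒ 6 4 5 16 14 8 11 12
j=5: 8≤12, i=3, swap(3,5) ⇒ 6 4 5 8 14 16 11 12
j=6: 11≤12, i=4, swap(4,6) ⇒ 6 4 5 8 11 16 14 12
(after j=6) v = 6 4 5 8 11 16 14 12

6 4 5 8 11 16 14 12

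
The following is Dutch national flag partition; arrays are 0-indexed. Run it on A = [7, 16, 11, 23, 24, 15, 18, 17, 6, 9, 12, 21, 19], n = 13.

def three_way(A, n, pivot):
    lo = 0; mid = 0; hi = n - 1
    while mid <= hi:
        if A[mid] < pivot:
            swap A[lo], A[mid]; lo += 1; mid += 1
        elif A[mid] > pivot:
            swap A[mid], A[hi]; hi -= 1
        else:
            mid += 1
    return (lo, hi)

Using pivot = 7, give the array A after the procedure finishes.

lo=0 mid=0 hi=12
7=7: mid=1
16>7: swap(1,12), hi=11 ⇒ [7, 19, 11, 23, 24, 15, 18, 17, 6, 9, 12, 21, 16]
19>7: swap(1,11), hi=10 ⇒ [7, 21, 11, 23, 24, 15, 18, 17, 6, 9, 12, 19, 16]
21>7: swap(1,10), hi=9 ⇒ [7, 12, 11, 23, 24, 15, 18, 17, 6, 9, 21, 19, 16]
12>7: swap(1,9), hi=8 ⇒ [7, 9, 11, 23, 24, 15, 18, 17, 6, 12, 21, 19, 16]
9>7: swap(1,8), hi=7 ⇒ [7, 6, 11, 23, 24, 15, 18, 17, 9, 12, 21, 19, 16]
6<7: swap(0,1), lo=1 mid=2 ⇒ [6, 7, 11, 23, 24, 15, 18, 17, 9, 12, 21, 19, 16]
11>7: swap(2,7), hi=6 ⇒ [6, 7, 17, 23, 24, 15, 18, 11, 9, 12, 21, 19, 16]
17>7: swap(2,6), hi=5 ⇒ [6, 7, 18, 23, 24, 15, 17, 11, 9, 12, 21, 19, 16]
18>7: swap(2,5), hi=4 ⇒ [6, 7, 15, 23, 24, 18, 17, 11, 9, 12, 21, 19, 16]
15>7: swap(2,4), hi=3 ⇒ [6, 7, 24, 23, 15, 18, 17, 11, 9, 12, 21, 19, 16]
24>7: swap(2,3), hi=2 ⇒ [6, 7, 23, 24, 15, 18, 17, 11, 9, 12, 21, 19, 16]
23>7: swap(2,2), hi=1 ⇒ [6, 7, 23, 24, 15, 18, 17, 11, 9, 12, 21, 19, 16]
done. lo=1 hi=1; A=[6, 7, 23, 24, 15, 18, 17, 11, 9, 12, 21, 19, 16]

[6, 7, 23, 24, 15, 18, 17, 11, 9, 12, 21, 19, 16]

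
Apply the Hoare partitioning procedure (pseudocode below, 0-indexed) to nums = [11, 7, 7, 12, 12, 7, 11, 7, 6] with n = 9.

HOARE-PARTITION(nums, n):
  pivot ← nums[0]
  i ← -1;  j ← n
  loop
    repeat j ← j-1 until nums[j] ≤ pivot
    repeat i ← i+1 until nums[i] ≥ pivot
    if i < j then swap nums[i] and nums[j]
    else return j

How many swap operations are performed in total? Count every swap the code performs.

3

pivot=11
j stops at 8 (6), i stops at 0 (11); swap ⇒ [6, 7, 7, 12, 12, 7, 11, 7, 11]
j stops at 7 (7), i stops at 3 (12); swap ⇒ [6, 7, 7, 7, 12, 7, 11, 12, 11]
j stops at 6 (11), i stops at 4 (12); swap ⇒ [6, 7, 7, 7, 11, 7, 12, 12, 11]
j stops at 5, i stops at 6; i≥j ⇒ return 5. nums=[6, 7, 7, 7, 11, 7, 12, 12, 11]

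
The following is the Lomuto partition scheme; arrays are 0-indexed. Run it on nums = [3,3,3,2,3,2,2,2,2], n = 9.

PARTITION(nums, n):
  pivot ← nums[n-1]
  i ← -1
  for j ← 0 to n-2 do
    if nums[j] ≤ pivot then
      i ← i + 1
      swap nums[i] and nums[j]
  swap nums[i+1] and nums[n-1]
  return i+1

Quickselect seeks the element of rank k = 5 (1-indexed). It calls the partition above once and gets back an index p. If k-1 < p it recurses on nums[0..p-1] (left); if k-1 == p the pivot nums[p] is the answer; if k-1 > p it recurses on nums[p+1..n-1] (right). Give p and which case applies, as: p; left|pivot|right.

4; pivot

pivot = nums[8] = 2; i = -1
j=0: nums[0]=3 > 2 → no swap
j=1: nums[1]=3 > 2 → no swap
j=2: nums[2]=3 > 2 → no swap
j=3: nums[3]=2 ≤ 2 → i=0, swap nums[0],nums[3] → [2,3,3,3,3,2,2,2,2]
j=4: nums[4]=3 > 2 → no swap
j=5: nums[5]=2 ≤ 2 → i=1, swap nums[1],nums[5] → [2,2,3,3,3,3,2,2,2]
j=6: nums[6]=2 ≤ 2 → i=2, swap nums[2],nums[6] → [2,2,2,3,3,3,3,2,2]
j=7: nums[7]=2 ≤ 2 → i=3, swap nums[3],nums[7] → [2,2,2,2,3,3,3,3,2]
final swap nums[4],nums[8] → [2,2,2,2,2,3,3,3,3]; return 4
p = 4; k-1 = 4 == 4 ⇒ pivot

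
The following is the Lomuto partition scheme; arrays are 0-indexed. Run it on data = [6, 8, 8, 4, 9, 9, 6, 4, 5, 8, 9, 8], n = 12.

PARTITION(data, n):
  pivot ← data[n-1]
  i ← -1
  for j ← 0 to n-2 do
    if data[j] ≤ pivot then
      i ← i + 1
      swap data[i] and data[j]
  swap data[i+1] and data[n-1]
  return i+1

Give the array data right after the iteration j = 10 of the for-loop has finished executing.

pivot = data[11] = 8; i = -1
j=0: data[0]=6 ≤ 8 → i=0, swap data[0],data[0] (no change) → [6, 8, 8, 4, 9, 9, 6, 4, 5, 8, 9, 8]
j=1: data[1]=8 ≤ 8 → i=1, swap data[1],data[1] (no change) → [6, 8, 8, 4, 9, 9, 6, 4, 5, 8, 9, 8]
j=2: data[2]=8 ≤ 8 → i=2, swap data[2],data[2] (no change) → [6, 8, 8, 4, 9, 9, 6, 4, 5, 8, 9, 8]
j=3: data[3]=4 ≤ 8 → i=3, swap data[3],data[3] (no change) → [6, 8, 8, 4, 9, 9, 6, 4, 5, 8, 9, 8]
j=4: data[4]=9 > 8 → no swap
j=5: data[5]=9 > 8 → no swap
j=6: data[6]=6 ≤ 8 → i=4, swap data[4],data[6] → [6, 8, 8, 4, 6, 9, 9, 4, 5, 8, 9, 8]
j=7: data[7]=4 ≤ 8 → i=5, swap data[5],data[7] → [6, 8, 8, 4, 6, 4, 9, 9, 5, 8, 9, 8]
j=8: data[8]=5 ≤ 8 → i=6, swap data[6],data[8] → [6, 8, 8, 4, 6, 4, 5, 9, 9, 8, 9, 8]
j=9: data[9]=8 ≤ 8 → i=7, swap data[7],data[9] → [6, 8, 8, 4, 6, 4, 5, 8, 9, 9, 9, 8]
j=10: data[10]=9 > 8 → no swap
(after j=10) data = [6, 8, 8, 4, 6, 4, 5, 8, 9, 9, 9, 8]

[6, 8, 8, 4, 6, 4, 5, 8, 9, 9, 9, 8]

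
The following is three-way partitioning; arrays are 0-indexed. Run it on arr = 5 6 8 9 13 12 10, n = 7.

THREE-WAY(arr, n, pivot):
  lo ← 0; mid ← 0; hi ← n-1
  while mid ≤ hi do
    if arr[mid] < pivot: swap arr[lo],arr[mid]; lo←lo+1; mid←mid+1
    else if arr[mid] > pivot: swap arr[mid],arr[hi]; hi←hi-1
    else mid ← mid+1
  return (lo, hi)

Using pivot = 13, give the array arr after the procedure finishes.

5 6 8 9 12 10 13

lo=0 mid=0 hi=6
5<13: swap(0,0), lo=1 mid=1 ⇒ 5 6 8 9 13 12 10
6<13: swap(1,1), lo=2 mid=2 ⇒ 5 6 8 9 13 12 10
8<13: swap(2,2), lo=3 mid=3 ⇒ 5 6 8 9 13 12 10
9<13: swap(3,3), lo=4 mid=4 ⇒ 5 6 8 9 13 12 10
13=13: mid=5
12<13: swap(4,5), lo=5 mid=6 ⇒ 5 6 8 9 12 13 10
10<13: swap(5,6), lo=6 mid=7 ⇒ 5 6 8 9 12 10 13
done. lo=6 hi=6; arr=5 6 8 9 12 10 13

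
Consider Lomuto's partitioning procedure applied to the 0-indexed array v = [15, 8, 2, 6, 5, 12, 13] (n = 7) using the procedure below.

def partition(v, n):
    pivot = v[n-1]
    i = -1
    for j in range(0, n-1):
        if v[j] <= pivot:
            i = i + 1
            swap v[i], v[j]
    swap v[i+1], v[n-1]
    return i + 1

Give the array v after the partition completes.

[8, 2, 6, 5, 12, 13, 15]

pivot = v[6] = 13; i = -1
j=0: v[0]=15 > 13 → no swap
j=1: v[1]=8 ≤ 13 → i=0, swap v[0],v[1] → [8, 15, 2, 6, 5, 12, 13]
j=2: v[2]=2 ≤ 13 → i=1, swap v[1],v[2] → [8, 2, 15, 6, 5, 12, 13]
j=3: v[3]=6 ≤ 13 → i=2, swap v[2],v[3] → [8, 2, 6, 15, 5, 12, 13]
j=4: v[4]=5 ≤ 13 → i=3, swap v[3],v[4] → [8, 2, 6, 5, 15, 12, 13]
j=5: v[5]=12 ≤ 13 → i=4, swap v[4],v[5] → [8, 2, 6, 5, 12, 15, 13]
final swap v[5],v[6] → [8, 2, 6, 5, 12, 13, 15]; return 5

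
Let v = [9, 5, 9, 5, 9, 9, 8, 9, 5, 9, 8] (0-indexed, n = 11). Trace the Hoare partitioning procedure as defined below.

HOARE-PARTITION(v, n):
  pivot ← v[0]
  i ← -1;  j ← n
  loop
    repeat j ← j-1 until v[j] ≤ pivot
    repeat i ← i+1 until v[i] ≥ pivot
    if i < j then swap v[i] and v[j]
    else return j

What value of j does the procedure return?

pivot = v[0] = 9; i = -1, j = 11
j→10 (v[10]=8≤9), i→0 (v[0]=9≥9); i<j, swap → [8, 5, 9, 5, 9, 9, 8, 9, 5, 9, 9]
j→9 (v[9]=9≤9), i→2 (v[2]=9≥9); i<j, swap → [8, 5, 9, 5, 9, 9, 8, 9, 5, 9, 9]
j→8 (v[8]=5≤9), i→4 (v[4]=9≥9); i<j, swap → [8, 5, 9, 5, 5, 9, 8, 9, 9, 9, 9]
j→7 (v[7]=9≤9), i→5 (v[5]=9≥9); i<j, swap → [8, 5, 9, 5, 5, 9, 8, 9, 9, 9, 9]
j→6, i→7; i≥j, return j=6. v = [8, 5, 9, 5, 5, 9, 8, 9, 9, 9, 9]

6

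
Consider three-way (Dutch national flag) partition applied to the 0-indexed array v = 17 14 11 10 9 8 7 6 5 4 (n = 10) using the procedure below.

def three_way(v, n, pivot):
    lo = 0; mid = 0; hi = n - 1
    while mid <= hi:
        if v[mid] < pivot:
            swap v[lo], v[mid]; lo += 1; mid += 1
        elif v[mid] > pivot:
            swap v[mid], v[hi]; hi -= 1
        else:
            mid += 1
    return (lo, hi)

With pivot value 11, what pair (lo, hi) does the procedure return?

(7, 7)

pivot = 11; lo=0, mid=0, hi=9
v[mid]=17>11: swap v[0],v[9]; hi=8 → 4 14 11 10 9 8 7 6 5 17
v[mid]=4<11: swap v[0],v[0]; lo=1,mid=1 → 4 14 11 10 9 8 7 6 5 17
v[mid]=14>11: swap v[1],v[8]; hi=7 → 4 5 11 10 9 8 7 6 14 17
v[mid]=5<11: swap v[1],v[1]; lo=2,mid=2 → 4 5 11 10 9 8 7 6 14 17
v[mid]=11=11: mid=3
v[mid]=10<11: swap v[2],v[3]; lo=3,mid=4 → 4 5 10 11 9 8 7 6 14 17
v[mid]=9<11: swap v[3],v[4]; lo=4,mid=5 → 4 5 10 9 11 8 7 6 14 17
v[mid]=8<11: swap v[4],v[5]; lo=5,mid=6 → 4 5 10 9 8 11 7 6 14 17
v[mid]=7<11: swap v[5],v[6]; lo=6,mid=7 → 4 5 10 9 8 7 11 6 14 17
v[mid]=6<11: swap v[6],v[7]; lo=7,mid=8 → 4 5 10 9 8 7 6 11 14 17
end: lo=7, hi=7; v = 4 5 10 9 8 7 6 11 14 17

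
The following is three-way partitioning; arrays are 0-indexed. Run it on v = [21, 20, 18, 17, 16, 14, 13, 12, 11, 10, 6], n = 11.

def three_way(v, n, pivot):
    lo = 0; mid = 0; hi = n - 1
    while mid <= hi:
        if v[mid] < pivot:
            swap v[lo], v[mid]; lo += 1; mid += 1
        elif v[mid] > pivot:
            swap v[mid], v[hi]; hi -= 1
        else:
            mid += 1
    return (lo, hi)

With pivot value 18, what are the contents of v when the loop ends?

[6, 10, 17, 16, 14, 13, 12, 11, 18, 20, 21]

pivot = 18; lo=0, mid=0, hi=10
v[mid]=21>18: swap v[0],v[10]; hi=9 → [6, 20, 18, 17, 16, 14, 13, 12, 11, 10, 21]
v[mid]=6<18: swap v[0],v[0]; lo=1,mid=1 → [6, 20, 18, 17, 16, 14, 13, 12, 11, 10, 21]
v[mid]=20>18: swap v[1],v[9]; hi=8 → [6, 10, 18, 17, 16, 14, 13, 12, 11, 20, 21]
v[mid]=10<18: swap v[1],v[1]; lo=2,mid=2 → [6, 10, 18, 17, 16, 14, 13, 12, 11, 20, 21]
v[mid]=18=18: mid=3
v[mid]=17<18: swap v[2],v[3]; lo=3,mid=4 → [6, 10, 17, 18, 16, 14, 13, 12, 11, 20, 21]
v[mid]=16<18: swap v[3],v[4]; lo=4,mid=5 → [6, 10, 17, 16, 18, 14, 13, 12, 11, 20, 21]
v[mid]=14<18: swap v[4],v[5]; lo=5,mid=6 → [6, 10, 17, 16, 14, 18, 13, 12, 11, 20, 21]
v[mid]=13<18: swap v[5],v[6]; lo=6,mid=7 → [6, 10, 17, 16, 14, 13, 18, 12, 11, 20, 21]
v[mid]=12<18: swap v[6],v[7]; lo=7,mid=8 → [6, 10, 17, 16, 14, 13, 12, 18, 11, 20, 21]
v[mid]=11<18: swap v[7],v[8]; lo=8,mid=9 → [6, 10, 17, 16, 14, 13, 12, 11, 18, 20, 21]
end: lo=8, hi=8; v = [6, 10, 17, 16, 14, 13, 12, 11, 18, 20, 21]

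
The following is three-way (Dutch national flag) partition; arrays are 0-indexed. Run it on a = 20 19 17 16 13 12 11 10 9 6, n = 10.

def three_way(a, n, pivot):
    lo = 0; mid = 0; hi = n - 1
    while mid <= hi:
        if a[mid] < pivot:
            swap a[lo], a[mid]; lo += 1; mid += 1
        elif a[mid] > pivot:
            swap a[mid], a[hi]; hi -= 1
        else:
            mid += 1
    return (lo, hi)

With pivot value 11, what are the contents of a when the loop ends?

pivot = 11; lo=0, mid=0, hi=9
a[mid]=20>11: swap a[0],a[9]; hi=8 → 6 19 17 16 13 12 11 10 9 20
a[mid]=6<11: swap a[0],a[0]; lo=1,mid=1 → 6 19 17 16 13 12 11 10 9 20
a[mid]=19>11: swap a[1],a[8]; hi=7 → 6 9 17 16 13 12 11 10 19 20
a[mid]=9<11: swap a[1],a[1]; lo=2,mid=2 → 6 9 17 16 13 12 11 10 19 20
a[mid]=17>11: swap a[2],a[7]; hi=6 → 6 9 10 16 13 12 11 17 19 20
a[mid]=10<11: swap a[2],a[2]; lo=3,mid=3 → 6 9 10 16 13 12 11 17 19 20
a[mid]=16>11: swap a[3],a[6]; hi=5 → 6 9 10 11 13 12 16 17 19 20
a[mid]=11=11: mid=4
a[mid]=13>11: swap a[4],a[5]; hi=4 → 6 9 10 11 12 13 16 17 19 20
a[mid]=12>11: swap a[4],a[4]; hi=3 → 6 9 10 11 12 13 16 17 19 20
end: lo=3, hi=3; a = 6 9 10 11 12 13 16 17 19 20

6 9 10 11 12 13 16 17 19 20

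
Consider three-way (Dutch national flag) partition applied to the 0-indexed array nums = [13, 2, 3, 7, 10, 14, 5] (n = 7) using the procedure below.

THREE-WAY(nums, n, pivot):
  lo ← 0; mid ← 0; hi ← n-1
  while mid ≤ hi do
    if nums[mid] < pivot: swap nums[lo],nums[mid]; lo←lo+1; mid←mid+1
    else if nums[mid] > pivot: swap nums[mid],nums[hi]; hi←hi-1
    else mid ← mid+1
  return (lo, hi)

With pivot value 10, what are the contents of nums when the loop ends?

[5, 2, 3, 7, 10, 14, 13]

lo=0 mid=0 hi=6
13>10: swap(0,6), hi=5 ⇒ [5, 2, 3, 7, 10, 14, 13]
5<10: swap(0,0), lo=1 mid=1 ⇒ [5, 2, 3, 7, 10, 14, 13]
2<10: swap(1,1), lo=2 mid=2 ⇒ [5, 2, 3, 7, 10, 14, 13]
3<10: swap(2,2), lo=3 mid=3 ⇒ [5, 2, 3, 7, 10, 14, 13]
7<10: swap(3,3), lo=4 mid=4 ⇒ [5, 2, 3, 7, 10, 14, 13]
10=10: mid=5
14>10: swap(5,5), hi=4 ⇒ [5, 2, 3, 7, 10, 14, 13]
done. lo=4 hi=4; nums=[5, 2, 3, 7, 10, 14, 13]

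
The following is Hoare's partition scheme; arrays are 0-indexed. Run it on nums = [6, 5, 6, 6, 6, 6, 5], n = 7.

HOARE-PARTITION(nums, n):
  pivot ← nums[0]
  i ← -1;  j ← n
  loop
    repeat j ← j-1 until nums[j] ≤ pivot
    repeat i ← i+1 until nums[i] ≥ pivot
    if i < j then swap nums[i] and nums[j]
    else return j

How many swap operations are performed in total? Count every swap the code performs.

3

pivot = nums[0] = 6; i = -1, j = 7
j→6 (nums[6]=5≤6), i→0 (nums[0]=6≥6); i<j, swap → [5, 5, 6, 6, 6, 6, 6]
j→5 (nums[5]=6≤6), i→2 (nums[2]=6≥6); i<j, swap → [5, 5, 6, 6, 6, 6, 6]
j→4 (nums[4]=6≤6), i→3 (nums[3]=6≥6); i<j, swap → [5, 5, 6, 6, 6, 6, 6]
j→3, i→4; i≥j, return j=3. nums = [5, 5, 6, 6, 6, 6, 6]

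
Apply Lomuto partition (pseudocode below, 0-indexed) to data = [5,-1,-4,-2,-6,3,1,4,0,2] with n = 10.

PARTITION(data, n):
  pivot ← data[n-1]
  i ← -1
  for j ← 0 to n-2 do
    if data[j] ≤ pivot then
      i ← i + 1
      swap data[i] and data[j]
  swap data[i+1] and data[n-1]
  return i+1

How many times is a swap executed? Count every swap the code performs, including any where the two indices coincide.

pivot=2, i=-1
j=0: 5>2, skip
j=1: -1≤2, i=0, swap(0,1) ⇒ [-1,5,-4,-2,-6,3,1,4,0,2]
j=2: -4≤2, i=1, swap(1,2) ⇒ [-1,-4,5,-2,-6,3,1,4,0,2]
j=3: -2≤2, i=2, swap(2,3) ⇒ [-1,-4,-2,5,-6,3,1,4,0,2]
j=4: -6≤2, i=3, swap(3,4) ⇒ [-1,-4,-2,-6,5,3,1,4,0,2]
j=5: 3>2, skip
j=6: 1≤2, i=4, swap(4,6) ⇒ [-1,-4,-2,-6,1,3,5,4,0,2]
j=7: 4>2, skip
j=8: 0≤2, i=5, swap(5,8) ⇒ [-1,-4,-2,-6,1,0,5,4,3,2]
swap(6,9) ⇒ [-1,-4,-2,-6,1,0,2,4,3,5]; return 6

7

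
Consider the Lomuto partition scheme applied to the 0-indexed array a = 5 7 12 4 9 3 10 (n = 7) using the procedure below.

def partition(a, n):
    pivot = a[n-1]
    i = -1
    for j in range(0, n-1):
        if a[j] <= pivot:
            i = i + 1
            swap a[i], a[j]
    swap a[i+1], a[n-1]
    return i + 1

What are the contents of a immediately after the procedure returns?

5 7 4 9 3 10 12

pivot = a[6] = 10; i = -1
j=0: a[0]=5 ≤ 10 → i=0, swap a[0],a[0] (no change) → 5 7 12 4 9 3 10
j=1: a[1]=7 ≤ 10 → i=1, swap a[1],a[1] (no change) → 5 7 12 4 9 3 10
j=2: a[2]=12 > 10 → no swap
j=3: a[3]=4 ≤ 10 → i=2, swap a[2],a[3] → 5 7 4 12 9 3 10
j=4: a[4]=9 ≤ 10 → i=3, swap a[3],a[4] → 5 7 4 9 12 3 10
j=5: a[5]=3 ≤ 10 → i=4, swap a[4],a[5] → 5 7 4 9 3 12 10
final swap a[5],a[6] → 5 7 4 9 3 10 12; return 5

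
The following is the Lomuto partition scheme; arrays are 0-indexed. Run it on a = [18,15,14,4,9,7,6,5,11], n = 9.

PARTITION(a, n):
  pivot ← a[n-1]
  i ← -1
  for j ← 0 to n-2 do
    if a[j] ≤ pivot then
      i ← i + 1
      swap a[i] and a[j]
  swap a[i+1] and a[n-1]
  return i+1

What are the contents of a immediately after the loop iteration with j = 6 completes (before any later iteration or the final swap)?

pivot = a[8] = 11; i = -1
j=0: a[0]=18 > 11 → no swap
j=1: a[1]=15 > 11 → no swap
j=2: a[2]=14 > 11 → no swap
j=3: a[3]=4 ≤ 11 → i=0, swap a[0],a[3] → [4,15,14,18,9,7,6,5,11]
j=4: a[4]=9 ≤ 11 → i=1, swap a[1],a[4] → [4,9,14,18,15,7,6,5,11]
j=5: a[5]=7 ≤ 11 → i=2, swap a[2],a[5] → [4,9,7,18,15,14,6,5,11]
j=6: a[6]=6 ≤ 11 → i=3, swap a[3],a[6] → [4,9,7,6,15,14,18,5,11]
(after j=6) a = [4,9,7,6,15,14,18,5,11]

[4,9,7,6,15,14,18,5,11]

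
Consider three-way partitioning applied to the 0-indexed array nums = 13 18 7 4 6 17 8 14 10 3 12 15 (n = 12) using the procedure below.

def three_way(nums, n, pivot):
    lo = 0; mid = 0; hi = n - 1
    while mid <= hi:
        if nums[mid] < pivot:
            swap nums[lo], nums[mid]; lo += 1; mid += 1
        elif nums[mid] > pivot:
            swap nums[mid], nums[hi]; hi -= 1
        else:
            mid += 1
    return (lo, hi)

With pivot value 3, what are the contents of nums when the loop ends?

pivot = 3; lo=0, mid=0, hi=11
nums[mid]=13>3: swap nums[0],nums[11]; hi=10 → 15 18 7 4 6 17 8 14 10 3 12 13
nums[mid]=15>3: swap nums[0],nums[10]; hi=9 → 12 18 7 4 6 17 8 14 10 3 15 13
nums[mid]=12>3: swap nums[0],nums[9]; hi=8 → 3 18 7 4 6 17 8 14 10 12 15 13
nums[mid]=3=3: mid=1
nums[mid]=18>3: swap nums[1],nums[8]; hi=7 → 3 10 7 4 6 17 8 14 18 12 15 13
nums[mid]=10>3: swap nums[1],nums[7]; hi=6 → 3 14 7 4 6 17 8 10 18 12 15 13
nums[mid]=14>3: swap nums[1],nums[6]; hi=5 → 3 8 7 4 6 17 14 10 18 12 15 13
nums[mid]=8>3: swap nums[1],nums[5]; hi=4 → 3 17 7 4 6 8 14 10 18 12 15 13
nums[mid]=17>3: swap nums[1],nums[4]; hi=3 → 3 6 7 4 17 8 14 10 18 12 15 13
nums[mid]=6>3: swap nums[1],nums[3]; hi=2 → 3 4 7 6 17 8 14 10 18 12 15 13
nums[mid]=4>3: swap nums[1],nums[2]; hi=1 → 3 7 4 6 17 8 14 10 18 12 15 13
nums[mid]=7>3: swap nums[1],nums[1]; hi=0 → 3 7 4 6 17 8 14 10 18 12 15 13
end: lo=0, hi=0; nums = 3 7 4 6 17 8 14 10 18 12 15 13

3 7 4 6 17 8 14 10 18 12 15 13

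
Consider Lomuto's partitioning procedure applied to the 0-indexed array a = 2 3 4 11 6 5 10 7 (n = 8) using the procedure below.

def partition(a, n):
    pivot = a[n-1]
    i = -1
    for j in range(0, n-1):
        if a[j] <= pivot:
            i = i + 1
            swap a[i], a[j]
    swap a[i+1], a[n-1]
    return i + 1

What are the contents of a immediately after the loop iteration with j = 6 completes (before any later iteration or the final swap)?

2 3 4 6 5 11 10 7

pivot=7, i=-1
j=0: 2≤7, i=0, swap(0,0) ⇒ 2 3 4 11 6 5 10 7
j=1: 3≤7, i=1, swap(1,1) ⇒ 2 3 4 11 6 5 10 7
j=2: 4≤7, i=2, swap(2,2) ⇒ 2 3 4 11 6 5 10 7
j=3: 11>7, skip
j=4: 6≤7, i=3, swap(3,4) ⇒ 2 3 4 6 11 5 10 7
j=5: 5≤7, i=4, swap(4,5) ⇒ 2 3 4 6 5 11 10 7
j=6: 10>7, skip
(after j=6) a = 2 3 4 6 5 11 10 7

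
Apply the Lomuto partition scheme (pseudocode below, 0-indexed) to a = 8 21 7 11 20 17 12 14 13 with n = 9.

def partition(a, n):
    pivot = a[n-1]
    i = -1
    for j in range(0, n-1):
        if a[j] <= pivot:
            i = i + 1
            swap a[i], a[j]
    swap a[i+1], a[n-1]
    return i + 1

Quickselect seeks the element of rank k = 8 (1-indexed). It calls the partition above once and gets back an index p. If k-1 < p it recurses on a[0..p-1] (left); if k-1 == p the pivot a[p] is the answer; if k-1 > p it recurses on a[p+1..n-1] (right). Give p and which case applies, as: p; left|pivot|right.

4; right

pivot=13, i=-1
j=0: 8≤13, i=0, swap(0,0) ⇒ 8 21 7 11 20 17 12 14 13
j=1: 21>13, skip
j=2: 7≤13, i=1, swap(1,2) ⇒ 8 7 21 11 20 17 12 14 13
j=3: 11≤13, i=2, swap(2,3) ⇒ 8 7 11 21 20 17 12 14 13
j=4: 20>13, skip
j=5: 17>13, skip
j=6: 12≤13, i=3, swap(3,6) ⇒ 8 7 11 12 20 17 21 14 13
j=7: 14>13, skip
swap(4,8) ⇒ 8 7 11 12 13 17 21 14 20; return 4
p = 4; k-1 = 7 > 4 ⇒ right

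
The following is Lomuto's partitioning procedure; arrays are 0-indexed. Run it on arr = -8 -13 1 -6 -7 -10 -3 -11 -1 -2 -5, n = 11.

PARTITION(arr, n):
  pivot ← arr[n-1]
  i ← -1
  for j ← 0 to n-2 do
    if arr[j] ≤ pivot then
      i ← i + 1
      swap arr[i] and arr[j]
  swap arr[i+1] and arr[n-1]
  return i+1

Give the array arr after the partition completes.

-8 -13 -6 -7 -10 -11 -5 1 -1 -2 -3

pivot = arr[10] = -5; i = -1
j=0: arr[0]=-8 ≤ -5 → i=0, swap arr[0],arr[0] (no change) → -8 -13 1 -6 -7 -10 -3 -11 -1 -2 -5
j=1: arr[1]=-13 ≤ -5 → i=1, swap arr[1],arr[1] (no change) → -8 -13 1 -6 -7 -10 -3 -11 -1 -2 -5
j=2: arr[2]=1 > -5 → no swap
j=3: arr[3]=-6 ≤ -5 → i=2, swap arr[2],arr[3] → -8 -13 -6 1 -7 -10 -3 -11 -1 -2 -5
j=4: arr[4]=-7 ≤ -5 → i=3, swap arr[3],arr[4] → -8 -13 -6 -7 1 -10 -3 -11 -1 -2 -5
j=5: arr[5]=-10 ≤ -5 → i=4, swap arr[4],arr[5] → -8 -13 -6 -7 -10 1 -3 -11 -1 -2 -5
j=6: arr[6]=-3 > -5 → no swap
j=7: arr[7]=-11 ≤ -5 → i=5, swap arr[5],arr[7] → -8 -13 -6 -7 -10 -11 -3 1 -1 -2 -5
j=8: arr[8]=-1 > -5 → no swap
j=9: arr[9]=-2 > -5 → no swap
final swap arr[6],arr[10] → -8 -13 -6 -7 -10 -11 -5 1 -1 -2 -3; return 6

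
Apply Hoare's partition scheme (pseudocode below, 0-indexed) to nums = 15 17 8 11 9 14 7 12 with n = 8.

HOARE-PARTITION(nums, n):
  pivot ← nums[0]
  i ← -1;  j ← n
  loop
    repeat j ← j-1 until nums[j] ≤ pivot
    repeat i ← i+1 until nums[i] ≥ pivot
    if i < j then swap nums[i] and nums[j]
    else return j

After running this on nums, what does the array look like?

12 7 8 11 9 14 17 15

pivot = nums[0] = 15; i = -1, j = 8
j→7 (nums[7]=12≤15), i→0 (nums[0]=15≥15); i<j, swap → 12 17 8 11 9 14 7 15
j→6 (nums[6]=7≤15), i→1 (nums[1]=17≥15); i<j, swap → 12 7 8 11 9 14 17 15
j→5, i→6; i≥j, return j=5. nums = 12 7 8 11 9 14 17 15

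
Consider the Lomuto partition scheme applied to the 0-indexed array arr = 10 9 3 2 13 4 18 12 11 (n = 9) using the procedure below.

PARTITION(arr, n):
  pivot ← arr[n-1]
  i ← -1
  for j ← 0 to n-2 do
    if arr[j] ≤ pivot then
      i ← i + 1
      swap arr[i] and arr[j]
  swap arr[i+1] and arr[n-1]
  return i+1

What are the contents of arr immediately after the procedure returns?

pivot=11, i=-1
j=0: 10≤11, i=0, swap(0,0) ⇒ 10 9 3 2 13 4 18 12 11
j=1: 9≤11, i=1, swap(1,1) ⇒ 10 9 3 2 13 4 18 12 11
j=2: 3≤11, i=2, swap(2,2) ⇒ 10 9 3 2 13 4 18 12 11
j=3: 2≤11, i=3, swap(3,3) ⇒ 10 9 3 2 13 4 18 12 11
j=4: 13>11, skip
j=5: 4≤11, i=4, swap(4,5) ⇒ 10 9 3 2 4 13 18 12 11
j=6: 18>11, skip
j=7: 12>11, skip
swap(5,8) ⇒ 10 9 3 2 4 11 18 12 13; return 5

10 9 3 2 4 11 18 12 13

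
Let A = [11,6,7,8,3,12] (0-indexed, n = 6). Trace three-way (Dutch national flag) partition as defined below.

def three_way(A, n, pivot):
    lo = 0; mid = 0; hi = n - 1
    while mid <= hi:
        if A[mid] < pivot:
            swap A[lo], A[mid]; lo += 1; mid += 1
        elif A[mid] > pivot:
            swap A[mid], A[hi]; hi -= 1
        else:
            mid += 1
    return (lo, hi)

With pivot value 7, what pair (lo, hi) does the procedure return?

lo=0 mid=0 hi=5
11>7: swap(0,5), hi=4 ⇒ [12,6,7,8,3,11]
12>7: swap(0,4), hi=3 ⇒ [3,6,7,8,12,11]
3<7: swap(0,0), lo=1 mid=1 ⇒ [3,6,7,8,12,11]
6<7: swap(1,1), lo=2 mid=2 ⇒ [3,6,7,8,12,11]
7=7: mid=3
8>7: swap(3,3), hi=2 ⇒ [3,6,7,8,12,11]
done. lo=2 hi=2; A=[3,6,7,8,12,11]

(2, 2)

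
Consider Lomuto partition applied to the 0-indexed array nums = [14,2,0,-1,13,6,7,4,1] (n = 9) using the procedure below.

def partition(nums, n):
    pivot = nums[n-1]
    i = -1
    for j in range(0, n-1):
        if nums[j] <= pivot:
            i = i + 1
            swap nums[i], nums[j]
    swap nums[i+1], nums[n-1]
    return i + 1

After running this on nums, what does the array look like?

pivot = nums[8] = 1; i = -1
j=0: nums[0]=14 > 1 → no swap
j=1: nums[1]=2 > 1 → no swap
j=2: nums[2]=0 ≤ 1 → i=0, swap nums[0],nums[2] → [0,2,14,-1,13,6,7,4,1]
j=3: nums[3]=-1 ≤ 1 → i=1, swap nums[1],nums[3] → [0,-1,14,2,13,6,7,4,1]
j=4: nums[4]=13 > 1 → no swap
j=5: nums[5]=6 > 1 → no swap
j=6: nums[6]=7 > 1 → no swap
j=7: nums[7]=4 > 1 → no swap
final swap nums[2],nums[8] → [0,-1,1,2,13,6,7,4,14]; return 2

[0,-1,1,2,13,6,7,4,14]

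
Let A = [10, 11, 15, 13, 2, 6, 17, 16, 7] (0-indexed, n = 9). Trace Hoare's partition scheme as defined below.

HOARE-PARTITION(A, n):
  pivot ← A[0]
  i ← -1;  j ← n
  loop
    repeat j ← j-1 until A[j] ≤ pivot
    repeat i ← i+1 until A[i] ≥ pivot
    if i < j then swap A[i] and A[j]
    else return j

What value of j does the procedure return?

pivot = A[0] = 10; i = -1, j = 9
j→8 (A[8]=7≤10), i→0 (A[0]=10≥10); i<j, swap → [7, 11, 15, 13, 2, 6, 17, 16, 10]
j→5 (A[5]=6≤10), i→1 (A[1]=11≥10); i<j, swap → [7, 6, 15, 13, 2, 11, 17, 16, 10]
j→4 (A[4]=2≤10), i→2 (A[2]=15≥10); i<j, swap → [7, 6, 2, 13, 15, 11, 17, 16, 10]
j→2, i→3; i≥j, return j=2. A = [7, 6, 2, 13, 15, 11, 17, 16, 10]

2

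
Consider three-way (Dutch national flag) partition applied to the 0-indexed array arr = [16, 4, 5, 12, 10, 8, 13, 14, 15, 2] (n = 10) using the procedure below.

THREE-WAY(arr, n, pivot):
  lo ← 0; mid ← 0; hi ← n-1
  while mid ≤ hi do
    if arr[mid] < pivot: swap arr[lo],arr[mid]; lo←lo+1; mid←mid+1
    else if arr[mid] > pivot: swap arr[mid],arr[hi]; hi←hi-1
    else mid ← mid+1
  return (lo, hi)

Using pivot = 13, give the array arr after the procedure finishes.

[2, 4, 5, 12, 10, 8, 13, 15, 14, 16]

pivot = 13; lo=0, mid=0, hi=9
arr[mid]=16>13: swap arr[0],arr[9]; hi=8 → [2, 4, 5, 12, 10, 8, 13, 14, 15, 16]
arr[mid]=2<13: swap arr[0],arr[0]; lo=1,mid=1 → [2, 4, 5, 12, 10, 8, 13, 14, 15, 16]
arr[mid]=4<13: swap arr[1],arr[1]; lo=2,mid=2 → [2, 4, 5, 12, 10, 8, 13, 14, 15, 16]
arr[mid]=5<13: swap arr[2],arr[2]; lo=3,mid=3 → [2, 4, 5, 12, 10, 8, 13, 14, 15, 16]
arr[mid]=12<13: swap arr[3],arr[3]; lo=4,mid=4 → [2, 4, 5, 12, 10, 8, 13, 14, 15, 16]
arr[mid]=10<13: swap arr[4],arr[4]; lo=5,mid=5 → [2, 4, 5, 12, 10, 8, 13, 14, 15, 16]
arr[mid]=8<13: swap arr[5],arr[5]; lo=6,mid=6 → [2, 4, 5, 12, 10, 8, 13, 14, 15, 16]
arr[mid]=13=13: mid=7
arr[mid]=14>13: swap arr[7],arr[8]; hi=7 → [2, 4, 5, 12, 10, 8, 13, 15, 14, 16]
arr[mid]=15>13: swap arr[7],arr[7]; hi=6 → [2, 4, 5, 12, 10, 8, 13, 15, 14, 16]
end: lo=6, hi=6; arr = [2, 4, 5, 12, 10, 8, 13, 15, 14, 16]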